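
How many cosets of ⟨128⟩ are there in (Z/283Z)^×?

3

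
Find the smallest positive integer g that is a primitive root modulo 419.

2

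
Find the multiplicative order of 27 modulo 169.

The order of 27 must divide φ(169) = φ(13^2) = 13·(13−1) = 156 = 2^2 · 3 · 13.
Divisors of 156: 1, 2, 3, 4, 6, 12, 13, 26, 39, 52, 78, 156.
Evaluate successive powers at the divisors of 156:
27^1 ≡ 27 (mod 169)
27^2 ≡ 53 (mod 169)
27^3 ≡ 79 (mod 169)
27^4 ≡ 105 (mod 169)
27^6 ≡ 157 (mod 169)
27^12 ≡ 144 (mod 169)
27^13 ≡ 1 (mod 169) ✓
The smallest such exponent is 13, so the order of 27 is 13.

13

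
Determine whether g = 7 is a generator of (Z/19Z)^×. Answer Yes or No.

φ(19) = 19 − 1 = 18 = 2 · 3^2.
Test 7^(18/q) mod 19 for each prime factor q of 18:
7^9 ≡ 1 (mod 19)  [q = 2: ≡ 1 ✗]
7^6 ≡ 1 (mod 19)  [q = 3: ≡ 1 ✗]
7^9 ≡ 1 shows ord(7) | 9, strictly less than φ(19); not a primitive root.

No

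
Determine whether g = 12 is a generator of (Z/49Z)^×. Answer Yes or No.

φ(49) = φ(7^2) = 7·(7−1) = 42 = 2 · 3 · 7.
It suffices to check that the order of 12 is not a proper divisor of 42: compute 12^(42/q) for q ∈ {2, 3, 7}.
12^21 ≡ 48 (mod 49)  [q = 2: ≢ 1 ✓]
12^14 ≡ 18 (mod 49)  [q = 3: ≢ 1 ✓]
12^6 ≡ 22 (mod 49)  [q = 7: ≢ 1 ✓]
All checks pass, so 12 has order 42 and is a primitive root modulo 49.

Yes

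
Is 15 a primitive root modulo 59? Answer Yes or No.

φ(59) = 59 − 1 = 58 = 2 · 29.
An element g generates (Z/59Z)^× iff g^(58/q) ≢ 1 (mod 59) for each prime q ∈ {2, 29}.
15^29 ≡ 1 (mod 59)  [q = 2: ≡ 1 ✗]
15^2 ≡ 48 (mod 59)  [q = 29: ≢ 1 ✓]
15^29 ≡ 1 shows ord(15) | 29, strictly less than φ(59); not a primitive root.

No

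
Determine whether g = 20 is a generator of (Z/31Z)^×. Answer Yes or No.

No

φ(31) = 31 − 1 = 30 = 2 · 3 · 5.
It suffices to check that the order of 20 is not a proper divisor of 30: compute 20^(30/q) for q ∈ {2, 3, 5}.
20^15 ≡ 1 (mod 31)  [q = 2: ≡ 1 ✗]
20^10 ≡ 5 (mod 31)  [q = 3: ≢ 1 ✓]
20^6 ≡ 4 (mod 31)  [q = 5: ≢ 1 ✓]
The check at q = 2 fails, so 20 generates a proper subgroup.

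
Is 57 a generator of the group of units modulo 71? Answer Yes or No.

No

φ(71) = 71 − 1 = 70 = 2 · 5 · 7.
Test 57^(70/q) mod 71 for each prime factor q of 70:
57^35 ≡ 1 (mod 71)  [q = 2: ≡ 1 ✗]
57^14 ≡ 5 (mod 71)  [q = 5: ≢ 1 ✓]
57^10 ≡ 1 (mod 71)  [q = 7: ≡ 1 ✗]
Since 57^35 ≡ 1, the order of 57 divides 35 < 70, so 57 is not a primitive root.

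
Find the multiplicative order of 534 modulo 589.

90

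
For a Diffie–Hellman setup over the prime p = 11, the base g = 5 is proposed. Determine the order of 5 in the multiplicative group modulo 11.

5

The order of 5 must divide φ(11) = 11 − 1 = 10 = 2 · 5.
Divisors of 10: 1, 2, 5, 10.
Check 5^d mod 11 for each divisor in increasing order:
5^1 ≡ 5 (mod 11)
5^2 ≡ 3 (mod 11)
5^5 ≡ 1 (mod 11) ✓
Therefore the multiplicative order of 5 modulo 11 is 5.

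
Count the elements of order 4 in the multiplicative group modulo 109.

2

φ(109) = 109 − 1 = 108 = 2^2 · 3^3.
In a cyclic group of order 108, there are φ(d) elements of order d for each divisor d of 108, and zero for non-divisors.
4 = 2^2 divides 108, and φ(4) = 2.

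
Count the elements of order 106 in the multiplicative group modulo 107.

φ(107) = 107 − 1 = 106 = 2 · 53.
Since (Z/107Z)^× is cyclic of order 106, the number of elements of order d is φ(d) when d | 106 and 0 otherwise.
106 = 2 · 53 divides 106, and φ(106) = 52.

52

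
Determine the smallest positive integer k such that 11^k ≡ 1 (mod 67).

ord(11) | φ(67) = 67 − 1 = 66 = 2 · 3 · 11.
Divisors of 66: 1, 2, 3, 6, 11, 22, 33, 66.
Test each divisor d:
11^1 ≡ 11 (mod 67)
11^2 ≡ 54 (mod 67)
11^3 ≡ 58 (mod 67)
11^6 ≡ 14 (mod 67)
11^11 ≡ 30 (mod 67)
11^22 ≡ 29 (mod 67)
11^33 ≡ 66 (mod 67)
11^66 ≡ 1 (mod 67) ✓
Hence ord(11) = 66.

66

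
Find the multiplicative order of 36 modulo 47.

Since 36 ∈ (Z/47Z)^×, its order divides φ(47) = 47 − 1 = 46 = 2 · 23.
Divisors of 46: 1, 2, 23, 46.
Compute 36^d (mod 47) for the divisors d until we hit 1:
36^1 ≡ 36 (mod 47)
36^2 ≡ 27 (mod 47)
36^23 ≡ 1 (mod 47) ✓
Therefore the multiplicative order of 36 modulo 47 is 23.

23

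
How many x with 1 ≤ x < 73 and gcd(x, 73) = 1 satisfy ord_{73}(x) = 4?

φ(73) = 73 − 1 = 72 = 2^3 · 3^2.
(Z/73Z)^× is cyclic (|G| = 72); a cyclic group of order m has exactly φ(d) elements of each order d | m, and none otherwise.
4 = 2^2 divides 72, and φ(4) = 2.

2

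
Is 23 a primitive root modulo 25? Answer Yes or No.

φ(25) = φ(5^2) = 5·(5−1) = 20 = 2^2 · 5.
23 is a primitive root mod 25 iff 23^(φ(25)/q) ≢ 1 for every prime q | φ(25), i.e. q ∈ {2, 5}.
23^10 ≡ 24 (mod 25)  [q = 2: ≢ 1 ✓]
23^4 ≡ 16 (mod 25)  [q = 5: ≢ 1 ✓]
All checks pass, so 23 has order 20 and is a primitive root modulo 25.

Yes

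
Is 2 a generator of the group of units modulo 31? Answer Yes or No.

No

φ(31) = 31 − 1 = 30 = 2 · 3 · 5.
2 is a primitive root mod 31 iff 2^(φ(31)/q) ≢ 1 for every prime q | φ(31), i.e. q ∈ {2, 3, 5}.
2^15 ≡ 1 (mod 31)  [q = 2: ≡ 1 ✗]
2^10 ≡ 1 (mod 31)  [q = 3: ≡ 1 ✗]
2^6 ≡ 2 (mod 31)  [q = 5: ≢ 1 ✓]
Since 2^15 ≡ 1, the order of 2 divides 15 < 30, so 2 is not a primitive root.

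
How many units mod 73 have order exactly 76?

0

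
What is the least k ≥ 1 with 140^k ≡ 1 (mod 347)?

173

Since 140 ∈ (Z/347Z)^×, its order divides φ(347) = 347 − 1 = 346 = 2 · 173.
Divisors of 346: 1, 2, 173, 346.
Check 140^d mod 347 for each divisor in increasing order:
140^1 ≡ 140 (mod 347)
140^2 ≡ 168 (mod 347)
140^173 ≡ 1 (mod 347) ✓
Therefore the multiplicative order of 140 modulo 347 is 173.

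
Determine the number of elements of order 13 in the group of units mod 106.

12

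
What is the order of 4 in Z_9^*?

The order of 4 must divide φ(9) = φ(3^2) = 3·(3−1) = 6 = 2 · 3.
Divisors of 6: 1, 2, 3, 6.
Check 4^d mod 9 for each divisor in increasing order:
4^1 ≡ 4
4^2 ≡ 7
4^3 ≡ 1
Hence ord(4) = 3.

3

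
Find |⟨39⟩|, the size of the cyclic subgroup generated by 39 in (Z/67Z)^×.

33

ord(39) | φ(67) = 67 − 1 = 66 = 2 · 3 · 11.
Divisors of 66: 1, 2, 3, 6, 11, 22, 33, 66.
Check 39^d mod 67 for each divisor in increasing order:
39^1 ≡ 39 (mod 67)
39^2 ≡ 47 (mod 67)
39^3 ≡ 24 (mod 67)
39^6 ≡ 40 (mod 67)
39^11 ≡ 29 (mod 67)
39^22 ≡ 37 (mod 67)
39^33 ≡ 1 (mod 67) ✓
So ord_67(39) = 33.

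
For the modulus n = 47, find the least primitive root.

5

φ(47) = 47 − 1 = 46 = 2 · 23.
g is a primitive root iff g^(46/q) ≢ 1 (mod 47) for each prime q ∈ {2, 23}.
g = 2: 2^23 ≡ 1 — hits 1, so not a primitive root.
g = 3: 3^23 ≡ 1 — hits 1, so not a primitive root.
g = 4: 4^23 ≡ 1 — hits 1, so not a primitive root.
g = 5: 5^23 ≡ 46; 5^2 ≡ 25 — none is 1, so 5 is a primitive root.
Hence the least primitive root of 47 is 5.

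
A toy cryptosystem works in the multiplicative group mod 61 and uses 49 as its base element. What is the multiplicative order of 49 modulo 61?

The order of 49 must divide φ(61) = 61 − 1 = 60 = 2^2 · 3 · 5.
Divisors of 60: 1, 2, 3, 4, 5, 6, 10, 12, 15, 20, 30, 60.
Check 49^d mod 61 for each divisor in increasing order:
49^1 ≡ 49
49^2 ≡ 22
49^3 ≡ 41
49^4 ≡ 57
49^5 ≡ 48
49^6 ≡ 34
49^10 ≡ 47
49^12 ≡ 58
49^15 ≡ 60
49^20 ≡ 13
49^30 ≡ 1
The smallest such exponent is 30, so the order of 49 is 30.

30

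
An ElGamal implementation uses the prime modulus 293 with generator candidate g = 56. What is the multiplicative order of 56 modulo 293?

73

By Lagrange's theorem, ord_293(56) divides φ(293) = 293 − 1 = 292 = 2^2 · 73.
Divisors of 292: 1, 2, 4, 73, 146, 292.
Test each divisor d:
56^1 ≡ 56 (mod 293)
56^2 ≡ 206 (mod 293)
56^4 ≡ 244 (mod 293)
56^73 ≡ 1 (mod 293) ✓
The smallest such exponent is 73, so the order of 56 is 73.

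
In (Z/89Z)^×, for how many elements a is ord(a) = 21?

0

φ(89) = 89 − 1 = 88 = 2^3 · 11.
Since (Z/89Z)^× is cyclic of order 88, the number of elements of order d is φ(d) when d | 88 and 0 otherwise.
Here 88 is not a multiple of 21, so there are no elements of order 21.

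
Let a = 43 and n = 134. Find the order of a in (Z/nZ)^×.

ord(43) | φ(134) = φ(2)·φ(67) = 1·66 = 66 = 2 · 3 · 11.
Divisors of 66: 1, 2, 3, 6, 11, 22, 33, 66.
Check 43^d mod 134 for each divisor in increasing order:
43^1 ≡ 43 (mod 134)
43^2 ≡ 107 (mod 134)
43^3 ≡ 45 (mod 134)
43^6 ≡ 15 (mod 134)
43^11 ≡ 133 (mod 134)
43^22 ≡ 1 (mod 134) ✓
So ord_134(43) = 22.

22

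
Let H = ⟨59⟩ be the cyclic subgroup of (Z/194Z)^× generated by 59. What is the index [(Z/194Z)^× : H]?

1

ord(59) | φ(194) = φ(2)·φ(97) = 1·96 = 96 = 2^5 · 3.
Divisors of 96: 1, 2, 3, 4, 6, 8, 12, 16, 24, 32, 48, 96.
Compute 59^d (mod 194) for the divisors d until we hit 1:
59^1 ≡ 59
59^2 ≡ 183
59^3 ≡ 127
59^4 ≡ 121
59^6 ≡ 27
59^8 ≡ 91
59^12 ≡ 147
59^16 ≡ 133
59^24 ≡ 75
59^32 ≡ 35
59^48 ≡ 193
59^96 ≡ 1
Thus |⟨59⟩| = ord(59) = 96.
The index is φ(194) / ord(59) = 96 / 96 = 1.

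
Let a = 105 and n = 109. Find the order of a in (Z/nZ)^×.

9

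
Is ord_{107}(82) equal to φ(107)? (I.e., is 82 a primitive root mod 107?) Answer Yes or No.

φ(107) = 107 − 1 = 106 = 2 · 53.
It suffices to check that the order of 82 is not a proper divisor of 106: compute 82^(106/q) for q ∈ {2, 53}.
82^53 ≡ 106 (mod 107)  [q = 2: ≢ 1 ✓]
82^2 ≡ 90 (mod 107)  [q = 53: ≢ 1 ✓]
None equal 1, so ord_107(82) = 106: 82 is a primitive root.

Yes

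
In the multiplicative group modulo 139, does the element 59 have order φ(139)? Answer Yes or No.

φ(139) = 139 − 1 = 138 = 2 · 3 · 23.
Test 59^(138/q) mod 139 for each prime factor q of 138:
59^69 ≡ 138 (mod 139)  [q = 2: ≢ 1 ✓]
59^46 ≡ 1 (mod 139)  [q = 3: ≡ 1 ✗]
59^6 ≡ 77 (mod 139)  [q = 23: ≢ 1 ✓]
Since 59^46 ≡ 1, the order of 59 divides 46 < 138, so 59 is not a primitive root.

No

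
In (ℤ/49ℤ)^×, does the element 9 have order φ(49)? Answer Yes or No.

φ(49) = φ(7^2) = 7·(7−1) = 42 = 2 · 3 · 7.
Test 9^(42/q) mod 49 for each prime factor q of 42:
9^21 ≡ 1 (mod 49)  [q = 2: ≡ 1 ✗]
9^14 ≡ 18 (mod 49)  [q = 3: ≢ 1 ✓]
9^6 ≡ 36 (mod 49)  [q = 7: ≢ 1 ✓]
9^21 ≡ 1 shows ord(9) | 21, strictly less than φ(49); not a primitive root.

No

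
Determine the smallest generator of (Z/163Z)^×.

φ(163) = 163 − 1 = 162 = 2 · 3^4.
Test candidates g = 2, 3, … against the prime factors q ∈ {2, 3} of φ(163): g is a generator iff g^(162/q) ≢ 1 for every such q.
g = 2: 2^81 ≡ 162; 2^54 ≡ 104 — none is 1, so 2 is a primitive root.
Hence the least primitive root of 163 is 2.

2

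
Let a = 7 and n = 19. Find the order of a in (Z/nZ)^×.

Since 7 ∈ (Z/19Z)^×, its order divides φ(19) = 19 − 1 = 18 = 2 · 3^2.
Divisors of 18: 1, 2, 3, 6, 9, 18.
Evaluate successive powers at the divisors of 18:
7^1 ≡ 7
7^2 ≡ 11
7^3 ≡ 1
The smallest such exponent is 3, so the order of 7 is 3.

3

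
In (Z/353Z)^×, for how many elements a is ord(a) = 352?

φ(353) = 353 − 1 = 352 = 2^5 · 11.
In a cyclic group of order 352, there are φ(d) elements of order d for each divisor d of 352, and zero for non-divisors.
352 = 2^5 · 11 divides 352, and φ(352) = 160.

160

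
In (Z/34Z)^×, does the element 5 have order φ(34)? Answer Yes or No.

φ(34) = φ(2)·φ(17) = 1·16 = 16 = 2^4.
Test 5^(16/q) mod 34 for each prime factor q of 16:
5^8 ≡ 33 (mod 34)  [q = 2: ≢ 1 ✓]
None equal 1, so ord_34(5) = 16: 5 is a primitive root.

Yes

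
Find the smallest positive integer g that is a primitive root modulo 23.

φ(23) = 23 − 1 = 22 = 2 · 11.
g is a primitive root iff g^(22/q) ≢ 1 (mod 23) for each prime q ∈ {2, 11}.
g = 2: 2^11 ≡ 1 — hits 1, so not a primitive root.
g = 3: 3^11 ≡ 1 — hits 1, so not a primitive root.
g = 4: 4^11 ≡ 1 — hits 1, so not a primitive root.
g = 5: 5^11 ≡ 22; 5^2 ≡ 2 — none is 1, so 5 is a primitive root.
Hence the least primitive root of 23 is 5.

5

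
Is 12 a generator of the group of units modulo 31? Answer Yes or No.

Yes

φ(31) = 31 − 1 = 30 = 2 · 3 · 5.
12 is a primitive root mod 31 iff 12^(φ(31)/q) ≢ 1 for every prime q | φ(31), i.e. q ∈ {2, 3, 5}.
12^15 ≡ 30 (mod 31)  [q = 2: ≢ 1 ✓]
12^10 ≡ 25 (mod 31)  [q = 3: ≢ 1 ✓]
12^6 ≡ 2 (mod 31)  [q = 5: ≢ 1 ✓]
Every test exponent gives a nontrivial residue, hence 12 generates the full group.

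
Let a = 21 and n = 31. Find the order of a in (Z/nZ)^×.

The order of 21 must divide φ(31) = 31 − 1 = 30 = 2 · 3 · 5.
Divisors of 30: 1, 2, 3, 5, 6, 10, 15, 30.
Evaluate successive powers at the divisors of 30:
21^1 ≡ 21 (mod 31)
21^2 ≡ 7 (mod 31)
21^3 ≡ 23 (mod 31)
21^5 ≡ 6 (mod 31)
21^6 ≡ 2 (mod 31)
21^10 ≡ 5 (mod 31)
21^15 ≡ 30 (mod 31)
21^30 ≡ 1 (mod 31) ✓
Therefore the multiplicative order of 21 modulo 31 is 30.

30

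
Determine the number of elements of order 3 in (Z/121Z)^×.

0

φ(121) = φ(11^2) = 11·(11−1) = 110 = 2 · 5 · 11.
In a cyclic group of order 110, there are φ(d) elements of order d for each divisor d of 110, and zero for non-divisors.
Here 110 is not a multiple of 3, so there are no elements of order 3.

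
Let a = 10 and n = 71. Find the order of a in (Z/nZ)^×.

35

By Lagrange's theorem, ord_71(10) divides φ(71) = 71 − 1 = 70 = 2 · 5 · 7.
Divisors of 70: 1, 2, 5, 7, 10, 14, 35, 70.
Compute 10^d (mod 71) for the divisors d until we hit 1:
10^1 ≡ 10 (mod 71)
10^2 ≡ 29 (mod 71)
10^5 ≡ 32 (mod 71)
10^7 ≡ 5 (mod 71)
10^10 ≡ 30 (mod 71)
10^14 ≡ 25 (mod 71)
10^35 ≡ 1 (mod 71) ✓
The smallest such exponent is 35, so the order of 10 is 35.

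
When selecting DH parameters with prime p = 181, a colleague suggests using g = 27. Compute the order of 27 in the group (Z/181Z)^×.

15

Since 27 ∈ (Z/181Z)^×, its order divides φ(181) = 181 − 1 = 180 = 2^2 · 3^2 · 5.
Divisors of 180: 1, 2, 3, 4, 5, 6, 9, 10, 12, 15, 18, 20, 30, 36, 45, 60, 90, 180.
Evaluate successive powers at the divisors of 180:
27^1 ≡ 27
27^2 ≡ 5
27^3 ≡ 135
27^4 ≡ 25
27^5 ≡ 132
27^6 ≡ 125
27^9 ≡ 42
27^10 ≡ 48
27^12 ≡ 59
27^15 ≡ 1
So ord_181(27) = 15.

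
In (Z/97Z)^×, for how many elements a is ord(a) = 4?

φ(97) = 97 − 1 = 96 = 2^5 · 3.
In a cyclic group of order 96, there are φ(d) elements of order d for each divisor d of 96, and zero for non-divisors.
4 = 2^2 divides 96, and φ(4) = 2.

2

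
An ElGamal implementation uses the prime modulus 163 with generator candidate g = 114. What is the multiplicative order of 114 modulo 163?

162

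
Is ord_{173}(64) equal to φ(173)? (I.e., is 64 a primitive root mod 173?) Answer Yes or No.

No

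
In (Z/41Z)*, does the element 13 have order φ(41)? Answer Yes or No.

Yes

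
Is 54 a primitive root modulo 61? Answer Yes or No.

Yes

φ(61) = 61 − 1 = 60 = 2^2 · 3 · 5.
54 is a primitive root mod 61 iff 54^(φ(61)/q) ≢ 1 for every prime q | φ(61), i.e. q ∈ {2, 3, 5}.
54^30 ≡ 60 (mod 61)  [q = 2: ≢ 1 ✓]
54^20 ≡ 47 (mod 61)  [q = 3: ≢ 1 ✓]
54^12 ≡ 34 (mod 61)  [q = 5: ≢ 1 ✓]
All checks pass, so 54 has order 60 and is a primitive root modulo 61.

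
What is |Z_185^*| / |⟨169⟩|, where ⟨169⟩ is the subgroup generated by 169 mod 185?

8

ord(169) | φ(185) = φ(5·37) = (5−1)·(37−1) = 4·36 = 144 = 2^4 · 3^2.
Divisors of 144: 1, 2, 3, 4, 6, 8, 9, 12, 16, 18, 24, 36, 48, 72, 144.
Compute 169^d (mod 185) for the divisors d until we hit 1:
169^1 ≡ 169 (mod 185)
169^2 ≡ 71 (mod 185)
169^3 ≡ 159 (mod 185)
169^4 ≡ 46 (mod 185)
169^6 ≡ 121 (mod 185)
169^8 ≡ 81 (mod 185)
169^9 ≡ 184 (mod 185)
169^12 ≡ 26 (mod 185)
169^16 ≡ 86 (mod 185)
169^18 ≡ 1 (mod 185) ✓
So ord_185(169) = 18, hence |⟨169⟩| = 18.
The index is φ(185) / ord(169) = 144 / 18 = 8.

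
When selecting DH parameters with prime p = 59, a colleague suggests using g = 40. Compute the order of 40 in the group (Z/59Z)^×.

The order of 40 must divide φ(59) = 59 − 1 = 58 = 2 · 29.
Divisors of 58: 1, 2, 29, 58.
Evaluate successive powers at the divisors of 58:
40^1 ≡ 40 (mod 59)
40^2 ≡ 7 (mod 59)
40^29 ≡ 58 (mod 59)
40^58 ≡ 1 (mod 59) ✓
Hence ord(40) = 58.

58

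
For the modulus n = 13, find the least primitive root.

φ(13) = 13 − 1 = 12 = 2^2 · 3.
Test candidates g = 2, 3, … against the prime factors q ∈ {2, 3} of φ(13): g is a generator iff g^(12/q) ≢ 1 for every such q.
g = 2: 2^6 ≡ 12; 2^4 ≡ 3 — none is 1, so 2 is a primitive root.
Hence the least primitive root of 13 is 2.

2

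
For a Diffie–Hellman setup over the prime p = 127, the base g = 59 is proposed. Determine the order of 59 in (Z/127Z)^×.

18

By Lagrange's theorem, ord_127(59) divides φ(127) = 127 − 1 = 126 = 2 · 3^2 · 7.
Divisors of 126: 1, 2, 3, 6, 7, 9, 14, 18, 21, 42, 63, 126.
Compute 59^d (mod 127) for the divisors d until we hit 1:
59^1 ≡ 59
59^2 ≡ 52
59^3 ≡ 20
59^6 ≡ 19
59^7 ≡ 105
59^9 ≡ 126
59^14 ≡ 103
59^18 ≡ 1
So ord_127(59) = 18.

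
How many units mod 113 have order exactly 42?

φ(113) = 113 − 1 = 112 = 2^4 · 7.
Since (Z/113Z)^× is cyclic of order 112, the number of elements of order d is φ(d) when d | 112 and 0 otherwise.
Here 112 is not a multiple of 42, so there are no elements of order 42.

0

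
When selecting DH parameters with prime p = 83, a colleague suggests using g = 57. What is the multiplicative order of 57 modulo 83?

82

Since 57 ∈ (Z/83Z)^×, its order divides φ(83) = 83 − 1 = 82 = 2 · 41.
Divisors of 82: 1, 2, 41, 82.
Compute 57^d (mod 83) for the divisors d until we hit 1:
57^1 ≡ 57 (mod 83)
57^2 ≡ 12 (mod 83)
57^41 ≡ 82 (mod 83)
57^82 ≡ 1 (mod 83) ✓
So ord_83(57) = 82.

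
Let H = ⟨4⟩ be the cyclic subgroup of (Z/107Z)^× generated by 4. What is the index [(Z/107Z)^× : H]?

2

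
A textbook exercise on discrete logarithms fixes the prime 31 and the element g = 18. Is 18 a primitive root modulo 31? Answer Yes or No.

No

φ(31) = 31 − 1 = 30 = 2 · 3 · 5.
It suffices to check that the order of 18 is not a proper divisor of 30: compute 18^(30/q) for q ∈ {2, 3, 5}.
18^15 ≡ 1 (mod 31)  [q = 2: ≡ 1 ✗]
18^10 ≡ 5 (mod 31)  [q = 3: ≢ 1 ✓]
18^6 ≡ 16 (mod 31)  [q = 5: ≢ 1 ✓]
The check at q = 2 fails, so 18 generates a proper subgroup.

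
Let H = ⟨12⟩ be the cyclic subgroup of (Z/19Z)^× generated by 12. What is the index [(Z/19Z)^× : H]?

3

The order of 12 must divide φ(19) = 19 − 1 = 18 = 2 · 3^2.
Divisors of 18: 1, 2, 3, 6, 9, 18.
Evaluate successive powers at the divisors of 18:
12^1 ≡ 12 (mod 19)
12^2 ≡ 11 (mod 19)
12^3 ≡ 18 (mod 19)
12^6 ≡ 1 (mod 19) ✓
Thus |⟨12⟩| = ord(12) = 6.
The index is φ(19) / ord(12) = 18 / 6 = 3.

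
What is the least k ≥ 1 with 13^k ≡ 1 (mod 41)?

40

The order of 13 must divide φ(41) = 41 − 1 = 40 = 2^3 · 5.
Divisors of 40: 1, 2, 4, 5, 8, 10, 20, 40.
Compute 13^d (mod 41) for the divisors d until we hit 1:
13^1 ≡ 13 (mod 41)
13^2 ≡ 5 (mod 41)
13^4 ≡ 25 (mod 41)
13^5 ≡ 38 (mod 41)
13^8 ≡ 10 (mod 41)
13^10 ≡ 9 (mod 41)
13^20 ≡ 40 (mod 41)
13^40 ≡ 1 (mod 41) ✓
Hence ord(13) = 40.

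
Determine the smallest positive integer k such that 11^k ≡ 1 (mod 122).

4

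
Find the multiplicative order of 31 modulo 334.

Since 31 ∈ (Z/334Z)^×, its order divides φ(334) = φ(2)·φ(167) = 1·166 = 166 = 2 · 83.
Divisors of 166: 1, 2, 83, 166.
Evaluate successive powers at the divisors of 166:
31^1 ≡ 31 (mod 334)
31^2 ≡ 293 (mod 334)
31^83 ≡ 1 (mod 334) ✓
Hence ord(31) = 83.

83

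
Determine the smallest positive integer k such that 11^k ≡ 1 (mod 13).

ord(11) | φ(13) = 13 − 1 = 12 = 2^2 · 3.
Divisors of 12: 1, 2, 3, 4, 6, 12.
Compute 11^d (mod 13) for the divisors d until we hit 1:
11^1 ≡ 11
11^2 ≡ 4
11^3 ≡ 5
11^4 ≡ 3
11^6 ≡ 12
11^12 ≡ 1
Hence ord(11) = 12.

12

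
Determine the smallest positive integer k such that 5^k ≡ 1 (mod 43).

ord(5) | φ(43) = 43 − 1 = 42 = 2 · 3 · 7.
Divisors of 42: 1, 2, 3, 6, 7, 14, 21, 42.
Check 5^d mod 43 for each divisor in increasing order:
5^1 ≡ 5
5^2 ≡ 25
5^3 ≡ 39
5^6 ≡ 16
5^7 ≡ 37
5^14 ≡ 36
5^21 ≡ 42
5^42 ≡ 1
So ord_43(5) = 42.

42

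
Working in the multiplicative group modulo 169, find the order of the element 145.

The order of 145 must divide φ(169) = φ(13^2) = 13·(13−1) = 156 = 2^2 · 3 · 13.
Divisors of 156: 1, 2, 3, 4, 6, 12, 13, 26, 39, 52, 78, 156.
Check 145^d mod 169 for each divisor in increasing order:
145^1 ≡ 145
145^2 ≡ 69
145^3 ≡ 34
145^4 ≡ 29
145^6 ≡ 142
145^12 ≡ 53
145^13 ≡ 80
145^26 ≡ 147
145^39 ≡ 99
145^52 ≡ 146
145^78 ≡ 168
145^156 ≡ 1
The smallest such exponent is 156, so the order of 145 is 156.

156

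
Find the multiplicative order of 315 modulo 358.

178

ord(315) | φ(358) = φ(2)·φ(179) = 1·178 = 178 = 2 · 89.
Divisors of 178: 1, 2, 89, 178.
Test each divisor d:
315^1 ≡ 315 (mod 358)
315^2 ≡ 59 (mod 358)
315^89 ≡ 357 (mod 358)
315^178 ≡ 1 (mod 358) ✓
Hence ord(315) = 178.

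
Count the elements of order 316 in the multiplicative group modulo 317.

156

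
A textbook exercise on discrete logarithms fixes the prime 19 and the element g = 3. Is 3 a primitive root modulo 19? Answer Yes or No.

φ(19) = 19 − 1 = 18 = 2 · 3^2.
Test 3^(18/q) mod 19 for each prime factor q of 18:
3^9 ≡ 18 (mod 19)  [q = 2: ≢ 1 ✓]
3^6 ≡ 7 (mod 19)  [q = 3: ≢ 1 ✓]
None equal 1, so ord_19(3) = 18: 3 is a primitive root.

Yes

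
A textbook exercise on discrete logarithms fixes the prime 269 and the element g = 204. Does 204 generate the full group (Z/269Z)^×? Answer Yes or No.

No

φ(269) = 269 − 1 = 268 = 2^2 · 67.
204 is a primitive root mod 269 iff 204^(φ(269)/q) ≢ 1 for every prime q | φ(269), i.e. q ∈ {2, 67}.
204^134 ≡ 1 (mod 269)  [q = 2: ≡ 1 ✗]
204^4 ≡ 54 (mod 269)  [q = 67: ≢ 1 ✓]
The check at q = 2 fails, so 204 generates a proper subgroup.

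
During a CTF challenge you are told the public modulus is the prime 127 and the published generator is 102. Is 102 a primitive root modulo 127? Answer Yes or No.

No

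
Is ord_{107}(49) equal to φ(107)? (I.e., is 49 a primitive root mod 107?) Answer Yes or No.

φ(107) = 107 − 1 = 106 = 2 · 53.
It suffices to check that the order of 49 is not a proper divisor of 106: compute 49^(106/q) for q ∈ {2, 53}.
49^53 ≡ 1 (mod 107)  [q = 2: ≡ 1 ✗]
49^2 ≡ 47 (mod 107)  [q = 53: ≢ 1 ✓]
Since 49^53 ≡ 1, the order of 49 divides 53 < 106, so 49 is not a primitive root.

No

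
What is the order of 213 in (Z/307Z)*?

306

The order of 213 must divide φ(307) = 307 − 1 = 306 = 2 · 3^2 · 17.
Divisors of 306: 1, 2, 3, 6, 9, 17, 18, 34, 51, 102, 153, 306.
Check 213^d mod 307 for each divisor in increasing order:
213^1 ≡ 213 (mod 307)
213^2 ≡ 240 (mod 307)
213^3 ≡ 158 (mod 307)
213^6 ≡ 97 (mod 307)
213^9 ≡ 283 (mod 307)
213^17 ≡ 20 (mod 307)
213^18 ≡ 269 (mod 307)
213^34 ≡ 93 (mod 307)
213^51 ≡ 18 (mod 307)
213^102 ≡ 17 (mod 307)
213^153 ≡ 306 (mod 307)
213^306 ≡ 1 (mod 307) ✓
So ord_307(213) = 306.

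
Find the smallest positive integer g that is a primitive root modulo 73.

5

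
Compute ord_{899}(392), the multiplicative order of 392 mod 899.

Since 392 ∈ (Z/899Z)^×, its order divides φ(899) = φ(29·31) = (29−1)·(31−1) = 28·30 = 840 = 2^3 · 3 · 5 · 7.
Divisors of 840: 1, 2, 3, 4, 5, 6, 7, 8, 10, 12, 14, 15, 20, 21, 24, 28, 30, 35, 40, 42, 56, 60, 70, 84, 105, 120, 140, 168, 210, 280, 420, 840.
Compute 392^d (mod 899) for the divisors d until we hit 1:
392^1 ≡ 392
392^2 ≡ 834
392^3 ≡ 591
392^4 ≡ 629
392^5 ≡ 242
392^6 ≡ 469
392^7 ≡ 452
392^8 ≡ 81
392^10 ≡ 129
392^12 ≡ 605
392^14 ≡ 231
392^15 ≡ 652
392^20 ≡ 459
392^21 ≡ 128
392^24 ≡ 132
392^28 ≡ 320
392^30 ≡ 776
392^35 ≡ 800
392^40 ≡ 315
392^42 ≡ 202
392^56 ≡ 813
392^60 ≡ 745
392^70 ≡ 811
392^84 ≡ 349
392^105 ≡ 621
392^120 ≡ 342
392^140 ≡ 552
392^168 ≡ 436
392^210 ≡ 869
392^280 ≡ 842
392^420 ≡ 1
So ord_899(392) = 420.

420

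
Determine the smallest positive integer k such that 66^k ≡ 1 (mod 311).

310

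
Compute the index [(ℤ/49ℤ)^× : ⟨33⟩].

1

Since 33 ∈ (Z/49Z)^×, its order divides φ(49) = φ(7^2) = 7·(7−1) = 42 = 2 · 3 · 7.
Divisors of 42: 1, 2, 3, 6, 7, 14, 21, 42.
Test each divisor d:
33^1 ≡ 33 (mod 49)
33^2 ≡ 11 (mod 49)
33^3 ≡ 20 (mod 49)
33^6 ≡ 8 (mod 49)
33^7 ≡ 19 (mod 49)
33^14 ≡ 18 (mod 49)
33^21 ≡ 48 (mod 49)
33^42 ≡ 1 (mod 49) ✓
Thus |⟨33⟩| = ord(33) = 42.
Index = |(Z/49Z)^×| / |⟨33⟩| = 42 / 42 = 1.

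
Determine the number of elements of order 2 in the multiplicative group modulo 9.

1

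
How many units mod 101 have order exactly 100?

φ(101) = 101 − 1 = 100 = 2^2 · 5^2.
Since (Z/101Z)^× is cyclic of order 100, the number of elements of order d is φ(d) when d | 100 and 0 otherwise.
100 = 2^2 · 5^2 divides 100, and φ(100) = 40.

40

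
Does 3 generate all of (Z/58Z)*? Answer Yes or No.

Yes

φ(58) = φ(2)·φ(29) = 1·28 = 28 = 2^2 · 7.
An element g generates (Z/58Z)^× iff g^(28/q) ≢ 1 (mod 58) for each prime q ∈ {2, 7}.
3^14 ≡ 57 (mod 58)  [q = 2: ≢ 1 ✓]
3^4 ≡ 23 (mod 58)  [q = 7: ≢ 1 ✓]
Every test exponent gives a nontrivial residue, hence 3 generates the full group.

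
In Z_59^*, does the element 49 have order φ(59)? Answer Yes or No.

No

φ(59) = 59 − 1 = 58 = 2 · 29.
49 is a primitive root mod 59 iff 49^(φ(59)/q) ≢ 1 for every prime q | φ(59), i.e. q ∈ {2, 29}.
49^29 ≡ 1 (mod 59)  [q = 2: ≡ 1 ✗]
49^2 ≡ 41 (mod 59)  [q = 29: ≢ 1 ✓]
49^29 ≡ 1 shows ord(49) | 29, strictly less than φ(59); not a primitive root.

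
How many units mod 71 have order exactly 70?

φ(71) = 71 − 1 = 70 = 2 · 5 · 7.
In a cyclic group of order 70, there are φ(d) elements of order d for each divisor d of 70, and zero for non-divisors.
70 = 2 · 5 · 7 divides 70, and φ(70) = 24.

24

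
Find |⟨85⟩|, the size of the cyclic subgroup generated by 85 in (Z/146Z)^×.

36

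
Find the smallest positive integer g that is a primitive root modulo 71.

7

φ(71) = 71 − 1 = 70 = 2 · 5 · 7.
g is a primitive root iff g^(70/q) ≢ 1 (mod 71) for each prime q ∈ {2, 5, 7}.
g = 2: 2^35 ≡ 1 — hits 1, so not a primitive root.
g = 3: 3^35 ≡ 1 — hits 1, so not a primitive root.
g = 4: 4^35 ≡ 1 — hits 1, so not a primitive root.
g = 5: 5^35 ≡ 1 — hits 1, so not a primitive root.
g = 6: 6^35 ≡ 1 — hits 1, so not a primitive root.
g = 7: 7^35 ≡ 70; 7^14 ≡ 54; 7^10 ≡ 45 — none is 1, so 7 is a primitive root.
The smallest primitive root modulo 71 is 7.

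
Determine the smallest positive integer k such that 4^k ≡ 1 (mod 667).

154

ord(4) | φ(667) = φ(23·29) = (23−1)·(29−1) = 22·28 = 616 = 2^3 · 7 · 11.
Divisors of 616: 1, 2, 4, 7, 8, 11, 14, 22, 28, 44, 56, 77, 88, 154, 308, 616.
Check 4^d mod 667 for each divisor in increasing order:
4^1 ≡ 4 (mod 667)
4^2 ≡ 16 (mod 667)
4^4 ≡ 256 (mod 667)
4^7 ≡ 376 (mod 667)
4^8 ≡ 170 (mod 667)
4^11 ≡ 208 (mod 667)
4^14 ≡ 639 (mod 667)
4^22 ≡ 576 (mod 667)
4^28 ≡ 117 (mod 667)
4^44 ≡ 277 (mod 667)
4^56 ≡ 349 (mod 667)
4^77 ≡ 231 (mod 667)
4^88 ≡ 24 (mod 667)
4^154 ≡ 1 (mod 667) ✓
So ord_667(4) = 154.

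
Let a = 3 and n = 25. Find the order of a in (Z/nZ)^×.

20

ord(3) | φ(25) = φ(5^2) = 5·(5−1) = 20 = 2^2 · 5.
Divisors of 20: 1, 2, 4, 5, 10, 20.
Test each divisor d:
3^1 ≡ 3 (mod 25)
3^2 ≡ 9 (mod 25)
3^4 ≡ 6 (mod 25)
3^5 ≡ 18 (mod 25)
3^10 ≡ 24 (mod 25)
3^20 ≡ 1 (mod 25) ✓
So ord_25(3) = 20.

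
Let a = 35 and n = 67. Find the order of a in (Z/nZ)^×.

The order of 35 must divide φ(67) = 67 − 1 = 66 = 2 · 3 · 11.
Divisors of 66: 1, 2, 3, 6, 11, 22, 33, 66.
Test each divisor d:
35^1 ≡ 35
35^2 ≡ 19
35^3 ≡ 62
35^6 ≡ 25
35^11 ≡ 37
35^22 ≡ 29
35^33 ≡ 1
The smallest such exponent is 33, so the order of 35 is 33.

33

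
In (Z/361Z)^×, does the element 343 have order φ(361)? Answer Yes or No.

No

φ(361) = φ(19^2) = 19·(19−1) = 342 = 2 · 3^2 · 19.
343 is a primitive root mod 361 iff 343^(φ(361)/q) ≢ 1 for every prime q | φ(361), i.e. q ∈ {2, 3, 19}.
343^171 ≡ 1 (mod 361)  [q = 2: ≡ 1 ✗]
343^114 ≡ 1 (mod 361)  [q = 3: ≡ 1 ✗]
343^18 ≡ 20 (mod 361)  [q = 19: ≢ 1 ✓]
The check at q = 2 fails, so 343 generates a proper subgroup.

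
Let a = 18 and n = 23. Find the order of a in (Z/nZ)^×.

11

By Lagrange's theorem, ord_23(18) divides φ(23) = 23 − 1 = 22 = 2 · 11.
Divisors of 22: 1, 2, 11, 22.
Check 18^d mod 23 for each divisor in increasing order:
18^1 ≡ 18 (mod 23)
18^2 ≡ 2 (mod 23)
18^11 ≡ 1 (mod 23) ✓
So ord_23(18) = 11.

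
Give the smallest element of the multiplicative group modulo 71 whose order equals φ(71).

7

φ(71) = 71 − 1 = 70 = 2 · 5 · 7.
Test candidates g = 2, 3, … against the prime factors q ∈ {2, 5, 7} of φ(71): g is a generator iff g^(70/q) ≢ 1 for every such q.
g = 2: 2^35 ≡ 1 — hits 1, so not a primitive root.
g = 3: 3^35 ≡ 1 — hits 1, so not a primitive root.
g = 4: 4^35 ≡ 1 — hits 1, so not a primitive root.
g = 5: 5^35 ≡ 1 — hits 1, so not a primitive root.
g = 6: 6^35 ≡ 1 — hits 1, so not a primitive root.
g = 7: 7^35 ≡ 70; 7^14 ≡ 54; 7^10 ≡ 45 — none is 1, so 7 is a primitive root.
Hence the least primitive root of 71 is 7.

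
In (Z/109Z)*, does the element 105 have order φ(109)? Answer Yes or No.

No

φ(109) = 109 − 1 = 108 = 2^2 · 3^3.
It suffices to check that the order of 105 is not a proper divisor of 108: compute 105^(108/q) for q ∈ {2, 3}.
105^54 ≡ 1 (mod 109)  [q = 2: ≡ 1 ✗]
105^36 ≡ 1 (mod 109)  [q = 3: ≡ 1 ✗]
The check at q = 2 fails, so 105 generates a proper subgroup.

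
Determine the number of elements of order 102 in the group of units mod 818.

φ(818) = φ(2)·φ(409) = 1·408 = 408 = 2^3 · 3 · 17.
Since (Z/818Z)^× is cyclic of order 408, the number of elements of order d is φ(d) when d | 408 and 0 otherwise.
102 = 2 · 3 · 17 divides 408, and φ(102) = 32.

32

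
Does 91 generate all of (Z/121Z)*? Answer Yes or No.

No

φ(121) = φ(11^2) = 11·(11−1) = 110 = 2 · 5 · 11.
Test 91^(110/q) mod 121 for each prime factor q of 110:
91^55 ≡ 1 (mod 121)  [q = 2: ≡ 1 ✗]
91^22 ≡ 9 (mod 121)  [q = 5: ≢ 1 ✓]
91^10 ≡ 12 (mod 121)  [q = 11: ≢ 1 ✓]
Since 91^55 ≡ 1, the order of 91 divides 55 < 110, so 91 is not a primitive root.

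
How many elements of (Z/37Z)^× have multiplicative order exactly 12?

φ(37) = 37 − 1 = 36 = 2^2 · 3^2.
In a cyclic group of order 36, there are φ(d) elements of order d for each divisor d of 36, and zero for non-divisors.
12 = 2^2 · 3 divides 36, and φ(12) = 4.

4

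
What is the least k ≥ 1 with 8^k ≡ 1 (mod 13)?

4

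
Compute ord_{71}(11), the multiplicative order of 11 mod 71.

70

By Lagrange's theorem, ord_71(11) divides φ(71) = 71 − 1 = 70 = 2 · 5 · 7.
Divisors of 70: 1, 2, 5, 7, 10, 14, 35, 70.
Compute 11^d (mod 71) for the divisors d until we hit 1:
11^1 ≡ 11 (mod 71)
11^2 ≡ 50 (mod 71)
11^5 ≡ 23 (mod 71)
11^7 ≡ 14 (mod 71)
11^10 ≡ 32 (mod 71)
11^14 ≡ 54 (mod 71)
11^35 ≡ 70 (mod 71)
11^70 ≡ 1 (mod 71) ✓
The smallest such exponent is 70, so the order of 11 is 70.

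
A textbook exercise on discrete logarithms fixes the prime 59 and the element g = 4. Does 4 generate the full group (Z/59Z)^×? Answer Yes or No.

No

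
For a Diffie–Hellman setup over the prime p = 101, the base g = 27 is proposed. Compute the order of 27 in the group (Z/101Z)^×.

Since 27 ∈ (Z/101Z)^×, its order divides φ(101) = 101 − 1 = 100 = 2^2 · 5^2.
Divisors of 100: 1, 2, 4, 5, 10, 20, 25, 50, 100.
Test each divisor d:
27^1 ≡ 27
27^2 ≡ 22
27^4 ≡ 80
27^5 ≡ 39
27^10 ≡ 6
27^20 ≡ 36
27^25 ≡ 91
27^50 ≡ 100
27^100 ≡ 1
The smallest such exponent is 100, so the order of 27 is 100.

100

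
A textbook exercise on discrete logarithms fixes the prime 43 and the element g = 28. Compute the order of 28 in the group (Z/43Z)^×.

42

Since 28 ∈ (Z/43Z)^×, its order divides φ(43) = 43 − 1 = 42 = 2 · 3 · 7.
Divisors of 42: 1, 2, 3, 6, 7, 14, 21, 42.
Compute 28^d (mod 43) for the divisors d until we hit 1:
28^1 ≡ 28 (mod 43)
28^2 ≡ 10 (mod 43)
28^3 ≡ 22 (mod 43)
28^6 ≡ 11 (mod 43)
28^7 ≡ 7 (mod 43)
28^14 ≡ 6 (mod 43)
28^21 ≡ 42 (mod 43)
28^42 ≡ 1 (mod 43) ✓
Hence ord(28) = 42.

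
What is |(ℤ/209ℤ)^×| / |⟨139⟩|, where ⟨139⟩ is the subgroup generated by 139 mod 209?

Since 139 ∈ (Z/209Z)^×, its order divides φ(209) = φ(11·19) = (11−1)·(19−1) = 10·18 = 180 = 2^2 · 3^2 · 5.
Divisors of 180: 1, 2, 3, 4, 5, 6, 9, 10, 12, 15, 18, 20, 30, 36, 45, 60, 90, 180.
Check 139^d mod 209 for each divisor in increasing order:
139^1 ≡ 139
139^2 ≡ 93
139^3 ≡ 178
139^4 ≡ 80
139^5 ≡ 43
139^6 ≡ 125
139^9 ≡ 96
139^10 ≡ 177
139^12 ≡ 159
139^15 ≡ 87
139^18 ≡ 20
139^20 ≡ 188
139^30 ≡ 45
139^36 ≡ 191
139^45 ≡ 153
139^60 ≡ 144
139^90 ≡ 1
So ord_209(139) = 90, hence |⟨139⟩| = 90.
The index is φ(209) / ord(139) = 180 / 90 = 2.

2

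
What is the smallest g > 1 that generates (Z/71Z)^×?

7

φ(71) = 71 − 1 = 70 = 2 · 5 · 7.
Test candidates g = 2, 3, … against the prime factors q ∈ {2, 5, 7} of φ(71): g is a generator iff g^(70/q) ≢ 1 for every such q.
g = 2: 2^35 ≡ 1 — hits 1, so not a primitive root.
g = 3: 3^35 ≡ 1 — hits 1, so not a primitive root.
g = 4: 4^35 ≡ 1 — hits 1, so not a primitive root.
g = 5: 5^35 ≡ 1 — hits 1, so not a primitive root.
g = 6: 6^35 ≡ 1 — hits 1, so not a primitive root.
g = 7: 7^35 ≡ 70; 7^14 ≡ 54; 7^10 ≡ 45 — none is 1, so 7 is a primitive root.
So 7 is the smallest generator of (Z/71Z)^×.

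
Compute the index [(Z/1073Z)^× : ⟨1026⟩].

12

ord(1026) | φ(1073) = φ(29·37) = (29−1)·(37−1) = 28·36 = 1008 = 2^4 · 3^2 · 7.
Divisors of 1008: 1, 2, 3, 4, 6, 7, 8, 9, 12, 14, 16, 18, 21, 24, 28, 36, 42, 48, 56, 63, 72, 84, 112, 126, 144, 168, 252, 336, 504, 1008.
Evaluate successive powers at the divisors of 1008:
1026^1 ≡ 1026
1026^2 ≡ 63
1026^3 ≡ 258
1026^4 ≡ 750
1026^6 ≡ 38
1026^7 ≡ 360
1026^8 ≡ 248
1026^9 ≡ 147
1026^12 ≡ 371
1026^14 ≡ 840
1026^16 ≡ 343
1026^18 ≡ 149
1026^21 ≡ 887
1026^24 ≡ 297
1026^28 ≡ 639
1026^36 ≡ 741
1026^42 ≡ 260
1026^48 ≡ 223
1026^56 ≡ 581
1026^63 ≡ 998
1026^72 ≡ 778
1026^84 ≡ 1
The order of 1026 is 84, so the subgroup it generates has 84 elements.
[(Z/1073Z)^× : ⟨1026⟩] = 1008/84 = 12.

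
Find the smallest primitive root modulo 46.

5

φ(46) = φ(2)·φ(23) = 1·22 = 22 = 2 · 11.
g is a primitive root iff g^(22/q) ≢ 1 (mod 46) for each prime q ∈ {2, 11}.
g = 2: gcd(2, 46) = 2 > 1, not a unit — skip.
g = 3: 3^11 ≡ 1 — hits 1, so not a primitive root.
g = 4: gcd(4, 46) = 2 > 1, not a unit — skip.
g = 5: 5^11 ≡ 45; 5^2 ≡ 25 — none is 1, so 5 is a primitive root.
So 5 is the smallest generator of (Z/46Z)^×.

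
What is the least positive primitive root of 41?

φ(41) = 41 − 1 = 40 = 2^3 · 5.
Test candidates g = 2, 3, … against the prime factors q ∈ {2, 5} of φ(41): g is a generator iff g^(40/q) ≢ 1 for every such q.
g = 2: 2^20 ≡ 1 — hits 1, so not a primitive root.
g = 3: 3^20 ≡ 40; 3^8 ≡ 1 — hits 1, so not a primitive root.
g = 4: 4^20 ≡ 1 — hits 1, so not a primitive root.
g = 5: 5^20 ≡ 1 — hits 1, so not a primitive root.
g = 6: 6^20 ≡ 40; 6^8 ≡ 10 — none is 1, so 6 is a primitive root.
The smallest primitive root modulo 41 is 6.

6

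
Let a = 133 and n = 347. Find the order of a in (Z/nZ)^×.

173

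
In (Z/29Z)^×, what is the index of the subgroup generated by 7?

4

ord(7) | φ(29) = 29 − 1 = 28 = 2^2 · 7.
Divisors of 28: 1, 2, 4, 7, 14, 28.
Check 7^d mod 29 for each divisor in increasing order:
7^1 ≡ 7
7^2 ≡ 20
7^4 ≡ 23
7^7 ≡ 1
So ord_29(7) = 7, hence |⟨7⟩| = 7.
Index = |(Z/29Z)^×| / |⟨7⟩| = 28 / 7 = 4.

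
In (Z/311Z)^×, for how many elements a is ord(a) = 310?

120

φ(311) = 311 − 1 = 310 = 2 · 5 · 31.
In a cyclic group of order 310, there are φ(d) elements of order d for each divisor d of 310, and zero for non-divisors.
310 = 2 · 5 · 31 divides 310, and φ(310) = 120.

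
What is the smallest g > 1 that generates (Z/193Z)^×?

φ(193) = 193 − 1 = 192 = 2^6 · 3.
Test candidates g = 2, 3, … against the prime factors q ∈ {2, 3} of φ(193): g is a generator iff g^(192/q) ≢ 1 for every such q.
g = 2: 2^96 ≡ 1 — hits 1, so not a primitive root.
g = 3: 3^96 ≡ 1 — hits 1, so not a primitive root.
g = 4: 4^96 ≡ 1 — hits 1, so not a primitive root.
g = 5: 5^96 ≡ 192; 5^64 ≡ 84 — none is 1, so 5 is a primitive root.
Hence the least primitive root of 193 is 5.

5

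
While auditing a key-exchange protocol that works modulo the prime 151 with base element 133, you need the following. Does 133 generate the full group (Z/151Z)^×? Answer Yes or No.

Yes

φ(151) = 151 − 1 = 150 = 2 · 3 · 5^2.
Test 133^(150/q) mod 151 for each prime factor q of 150:
133^75 ≡ 150 (mod 151)  [q = 2: ≢ 1 ✓]
133^50 ≡ 32 (mod 151)  [q = 3: ≢ 1 ✓]
133^30 ≡ 8 (mod 151)  [q = 5: ≢ 1 ✓]
Every test exponent gives a nontrivial residue, hence 133 generates the full group.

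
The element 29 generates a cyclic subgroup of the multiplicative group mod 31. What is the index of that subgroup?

The order of 29 must divide φ(31) = 31 − 1 = 30 = 2 · 3 · 5.
Divisors of 30: 1, 2, 3, 5, 6, 10, 15, 30.
Test each divisor d:
29^1 ≡ 29 (mod 31)
29^2 ≡ 4 (mod 31)
29^3 ≡ 23 (mod 31)
29^5 ≡ 30 (mod 31)
29^6 ≡ 2 (mod 31)
29^10 ≡ 1 (mod 31) ✓
So ord_31(29) = 10, hence |⟨29⟩| = 10.
The index is φ(31) / ord(29) = 30 / 10 = 3.

3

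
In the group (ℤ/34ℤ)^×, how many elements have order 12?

φ(34) = φ(2)·φ(17) = 1·16 = 16 = 2^4.
(Z/34Z)^× is cyclic (|G| = 16); a cyclic group of order m has exactly φ(d) elements of each order d | m, and none otherwise.
Here 16 is not a multiple of 12, so there are no elements of order 12.

0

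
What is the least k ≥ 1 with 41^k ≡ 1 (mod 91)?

12

Since 41 ∈ (Z/91Z)^×, its order divides φ(91) = φ(7·13) = (7−1)·(13−1) = 6·12 = 72 = 2^3 · 3^2.
Divisors of 72: 1, 2, 3, 4, 6, 8, 9, 12, 18, 24, 36, 72.
Check 41^d mod 91 for each divisor in increasing order:
41^1 ≡ 41 (mod 91)
41^2 ≡ 43 (mod 91)
41^3 ≡ 34 (mod 91)
41^4 ≡ 29 (mod 91)
41^6 ≡ 64 (mod 91)
41^8 ≡ 22 (mod 91)
41^9 ≡ 83 (mod 91)
41^12 ≡ 1 (mod 91) ✓
Hence ord(41) = 12.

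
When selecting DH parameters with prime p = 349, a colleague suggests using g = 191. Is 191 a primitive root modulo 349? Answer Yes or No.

No

φ(349) = 349 − 1 = 348 = 2^2 · 3 · 29.
It suffices to check that the order of 191 is not a proper divisor of 348: compute 191^(348/q) for q ∈ {2, 3, 29}.
191^174 ≡ 1 (mod 349)  [q = 2: ≡ 1 ✗]
191^116 ≡ 226 (mod 349)  [q = 3: ≢ 1 ✓]
191^12 ≡ 301 (mod 349)  [q = 29: ≢ 1 ✓]
191^174 ≡ 1 shows ord(191) | 174, strictly less than φ(349); not a primitive root.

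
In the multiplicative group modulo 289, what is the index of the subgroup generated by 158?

17

ord(158) | φ(289) = φ(17^2) = 17·(17−1) = 272 = 2^4 · 17.
Divisors of 272: 1, 2, 4, 8, 16, 17, 34, 68, 136, 272.
Check 158^d mod 289 for each divisor in increasing order:
158^1 ≡ 158
158^2 ≡ 110
158^4 ≡ 251
158^8 ≡ 288
158^16 ≡ 1
The order of 158 is 16, so the subgroup it generates has 16 elements.
The index is φ(289) / ord(158) = 272 / 16 = 17.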